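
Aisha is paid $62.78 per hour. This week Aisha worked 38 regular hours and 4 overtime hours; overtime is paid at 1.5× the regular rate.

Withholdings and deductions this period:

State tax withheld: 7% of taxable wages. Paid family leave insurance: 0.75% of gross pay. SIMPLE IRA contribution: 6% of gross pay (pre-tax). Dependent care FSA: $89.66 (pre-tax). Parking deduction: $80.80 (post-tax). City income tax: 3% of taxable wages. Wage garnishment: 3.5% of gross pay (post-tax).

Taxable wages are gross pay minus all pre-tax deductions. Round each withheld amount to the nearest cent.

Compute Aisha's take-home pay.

$2,058.03

Regular pay: 38 × $62.78 = $2,385.64
Overtime pay: 4 × $62.78 × 1.5 = $376.68
Gross pay = $2,385.64 + $376.68 = $2,762.32
Dependent care FSA: $89.66
SIMPLE IRA contribution: $2,762.32 × 0.06 = $165.74
Pre-tax total = $89.66 + $165.74 = $255.40
Taxable wages = $2,762.32 − $255.40 = $2,506.92
State tax withheld: $2,506.92 × 0.07 = $175.48
City income tax: $2,506.92 × 0.03 = $75.21
Paid family leave insurance: $2,762.32 × 0.0075 = $20.72
Parking deduction: $80.80
Wage garnishment: $2,762.32 × 0.035 = $96.68
Total deductions = $89.66 + $165.74 + $175.48 + $75.21 + $20.72 + $80.80 + $96.68 = $704.29
Net pay = $2,762.32 − $704.29 = $2,058.03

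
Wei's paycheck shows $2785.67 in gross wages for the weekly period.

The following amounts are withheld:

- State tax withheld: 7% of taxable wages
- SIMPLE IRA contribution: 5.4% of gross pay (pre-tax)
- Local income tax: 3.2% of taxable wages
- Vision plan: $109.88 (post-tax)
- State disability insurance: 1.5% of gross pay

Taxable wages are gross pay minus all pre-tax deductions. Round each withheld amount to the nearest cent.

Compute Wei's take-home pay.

$2214.77

SIMPLE IRA contribution: $2785.67 × 0.054 = $150.43
Taxable wages = $2785.67 − $150.43 = $2635.24
Local income tax: $2635.24 × 0.032 = $84.33
State tax withheld: $2635.24 × 0.07 = $184.47
State disability insurance: $2785.67 × 0.015 = $41.79
Vision plan: $109.88
Total deductions = $150.43 + $84.33 + $184.47 + $41.79 + $109.88 = $570.90
Net pay = $2785.67 − $570.90 = $2214.77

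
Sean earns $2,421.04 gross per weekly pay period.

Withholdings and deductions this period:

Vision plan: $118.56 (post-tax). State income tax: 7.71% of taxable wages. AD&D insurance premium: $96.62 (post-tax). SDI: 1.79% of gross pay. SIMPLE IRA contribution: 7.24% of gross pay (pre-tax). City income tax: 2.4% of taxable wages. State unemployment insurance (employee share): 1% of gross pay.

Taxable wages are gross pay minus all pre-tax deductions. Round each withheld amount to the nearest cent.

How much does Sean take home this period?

$1,735.98

SIMPLE IRA contribution: $2,421.04 × 0.0724 = $175.28
Taxable wages = $2,421.04 − $175.28 = $2,245.76
State income tax: $2,245.76 × 0.0771 = $173.15
City income tax: $2,245.76 × 0.024 = $53.90
SDI: $2,421.04 × 0.0179 = $43.34
State unemployment insurance (employee share): $2,421.04 × 0.01 = $24.21
Vision plan: $118.56
AD&D insurance premium: $96.62
Total deductions = $175.28 + $173.15 + $53.90 + $43.34 + $24.21 + $118.56 + $96.62 = $685.06
Net pay = $2,421.04 − $685.06 = $1,735.98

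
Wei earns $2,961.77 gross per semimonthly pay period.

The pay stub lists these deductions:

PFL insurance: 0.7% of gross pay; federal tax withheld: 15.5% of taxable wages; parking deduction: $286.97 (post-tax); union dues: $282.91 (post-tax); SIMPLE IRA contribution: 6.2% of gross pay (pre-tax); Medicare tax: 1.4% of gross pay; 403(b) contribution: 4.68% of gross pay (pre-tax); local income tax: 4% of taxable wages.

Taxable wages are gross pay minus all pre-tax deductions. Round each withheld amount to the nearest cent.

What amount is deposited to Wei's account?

403(b) contribution: $2,961.77 × 0.0468 = $138.61
SIMPLE IRA contribution: $2,961.77 × 0.062 = $183.63
Pre-tax total = $138.61 + $183.63 = $322.24
Taxable wages = $2,961.77 − $322.24 = $2,639.53
Local income tax: $2,639.53 × 0.04 = $105.58
Federal tax withheld: $2,639.53 × 0.155 = $409.13
PFL insurance: $2,961.77 × 0.007 = $20.73
Medicare tax: $2,961.77 × 0.014 = $41.46
Parking deduction: $286.97
Union dues: $282.91
Total deductions = $138.61 + $183.63 + $105.58 + $409.13 + $20.73 + $41.46 + $286.97 + $282.91 = $1,469.02
Net pay = $2,961.77 − $1,469.02 = $1,492.75

$1,492.75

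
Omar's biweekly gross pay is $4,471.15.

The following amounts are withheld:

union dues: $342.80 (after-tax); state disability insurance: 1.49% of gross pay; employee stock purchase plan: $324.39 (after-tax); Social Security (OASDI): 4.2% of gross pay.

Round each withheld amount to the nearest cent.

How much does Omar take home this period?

Social Security (OASDI): $4,471.15 × 0.042 = $187.79
State disability insurance: $4,471.15 × 0.0149 = $66.62
Union dues: $342.80
Employee stock purchase plan: $324.39
Total deductions = $187.79 + $66.62 + $342.80 + $324.39 = $921.60
Net pay = $4,471.15 − $921.60 = $3,549.55

$3,549.55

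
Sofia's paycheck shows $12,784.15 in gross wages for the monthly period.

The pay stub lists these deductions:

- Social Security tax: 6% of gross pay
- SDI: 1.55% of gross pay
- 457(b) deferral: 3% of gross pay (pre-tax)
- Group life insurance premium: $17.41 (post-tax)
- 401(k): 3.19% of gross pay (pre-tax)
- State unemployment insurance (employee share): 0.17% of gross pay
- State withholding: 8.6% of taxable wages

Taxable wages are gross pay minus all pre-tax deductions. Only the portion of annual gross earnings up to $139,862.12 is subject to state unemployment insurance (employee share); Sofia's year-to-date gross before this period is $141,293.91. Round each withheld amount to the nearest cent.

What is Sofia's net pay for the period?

$9,978.83

457(b) deferral: $12,784.15 × 0.03 = $383.52
401(k): $12,784.15 × 0.0319 = $407.81
Pre-tax total = $383.52 + $407.81 = $791.33
Taxable wages = $12,784.15 − $791.33 = $11,992.82
State withholding: $11,992.82 × 0.086 = $1,031.38
SDI: $12,784.15 × 0.0155 = $198.15
Social Security tax: $12,784.15 × 0.06 = $767.05
State unemployment insurance (employee share): annual cap $139,862.12 already reached (YTD $141,293.91), so $0.00
Group life insurance premium: $17.41
Total deductions = $383.52 + $407.81 + $1,031.38 + $198.15 + $767.05 + $0.00 + $17.41 = $2,805.32
Net pay = $12,784.15 − $2,805.32 = $9,978.83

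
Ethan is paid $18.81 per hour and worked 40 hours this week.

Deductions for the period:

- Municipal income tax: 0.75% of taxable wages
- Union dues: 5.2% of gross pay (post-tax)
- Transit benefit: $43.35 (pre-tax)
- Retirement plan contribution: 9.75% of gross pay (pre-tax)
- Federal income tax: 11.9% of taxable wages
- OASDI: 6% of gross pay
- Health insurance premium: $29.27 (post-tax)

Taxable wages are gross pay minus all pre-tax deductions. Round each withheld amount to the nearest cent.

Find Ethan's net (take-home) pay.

$441.74

Gross pay: 40 × $18.81 = $752.40
Retirement plan contribution: $752.40 × 0.0975 = $73.36
Transit benefit: $43.35
Pre-tax total = $73.36 + $43.35 = $116.71
Taxable wages = $752.40 − $116.71 = $635.69
Municipal income tax: $635.69 × 0.0075 = $4.77
Federal income tax: $635.69 × 0.119 = $75.65
OASDI: $752.40 × 0.06 = $45.14
Health insurance premium: $29.27
Union dues: $752.40 × 0.052 = $39.12
Total deductions = $73.36 + $43.35 + $4.77 + $75.65 + $45.14 + $29.27 + $39.12 = $310.66
Net pay = $752.40 − $310.66 = $441.74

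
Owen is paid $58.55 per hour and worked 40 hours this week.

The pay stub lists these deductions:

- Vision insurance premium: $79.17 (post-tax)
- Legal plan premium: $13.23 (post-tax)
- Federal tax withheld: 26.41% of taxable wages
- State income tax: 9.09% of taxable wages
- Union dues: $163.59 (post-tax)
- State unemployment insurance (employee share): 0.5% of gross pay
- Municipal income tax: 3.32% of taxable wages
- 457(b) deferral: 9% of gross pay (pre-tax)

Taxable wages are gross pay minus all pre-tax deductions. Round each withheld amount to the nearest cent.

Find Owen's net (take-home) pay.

$1,036.17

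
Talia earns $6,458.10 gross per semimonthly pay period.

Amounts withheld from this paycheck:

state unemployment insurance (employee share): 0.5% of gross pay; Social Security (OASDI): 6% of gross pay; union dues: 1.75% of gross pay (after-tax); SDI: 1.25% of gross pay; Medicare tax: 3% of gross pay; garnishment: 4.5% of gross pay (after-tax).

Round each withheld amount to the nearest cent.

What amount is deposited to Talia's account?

Medicare tax: $6,458.10 × 0.03 = $193.74
SDI: $6,458.10 × 0.0125 = $80.73
Social Security (OASDI): $6,458.10 × 0.06 = $387.49
State unemployment insurance (employee share): $6,458.10 × 0.005 = $32.29
Garnishment: $6,458.10 × 0.045 = $290.61
Union dues: $6,458.10 × 0.0175 = $113.02
Total deductions = $193.74 + $80.73 + $387.49 + $32.29 + $290.61 + $113.02 = $1,097.88
Net pay = $6,458.10 − $1,097.88 = $5,360.22

$5,360.22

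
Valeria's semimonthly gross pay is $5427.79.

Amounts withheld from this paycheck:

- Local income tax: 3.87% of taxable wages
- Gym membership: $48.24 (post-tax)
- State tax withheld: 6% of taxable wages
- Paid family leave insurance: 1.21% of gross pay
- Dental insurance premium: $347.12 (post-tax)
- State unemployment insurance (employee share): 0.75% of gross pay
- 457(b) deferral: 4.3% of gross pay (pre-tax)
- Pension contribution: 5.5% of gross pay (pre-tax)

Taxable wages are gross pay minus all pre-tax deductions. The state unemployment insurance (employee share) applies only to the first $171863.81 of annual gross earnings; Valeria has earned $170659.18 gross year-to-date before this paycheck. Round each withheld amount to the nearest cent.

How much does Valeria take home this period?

$3942.58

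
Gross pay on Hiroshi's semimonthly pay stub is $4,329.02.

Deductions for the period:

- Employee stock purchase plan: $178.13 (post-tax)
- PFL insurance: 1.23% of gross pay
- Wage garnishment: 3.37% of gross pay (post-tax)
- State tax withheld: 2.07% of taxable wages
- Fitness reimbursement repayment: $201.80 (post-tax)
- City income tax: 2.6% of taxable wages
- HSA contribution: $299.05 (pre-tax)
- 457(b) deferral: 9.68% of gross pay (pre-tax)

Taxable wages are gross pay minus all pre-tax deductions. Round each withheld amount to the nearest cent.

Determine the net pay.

$2,863.22

HSA contribution: $299.05
457(b) deferral: $4,329.02 × 0.0968 = $419.05
Pre-tax total = $299.05 + $419.05 = $718.10
Taxable wages = $4,329.02 − $718.10 = $3,610.92
City income tax: $3,610.92 × 0.026 = $93.88
State tax withheld: $3,610.92 × 0.0207 = $74.75
PFL insurance: $4,329.02 × 0.0123 = $53.25
Wage garnishment: $4,329.02 × 0.0337 = $145.89
Fitness reimbursement repayment: $201.80
Employee stock purchase plan: $178.13
Total deductions = $299.05 + $419.05 + $93.88 + $74.75 + $53.25 + $145.89 + $201.80 + $178.13 = $1,465.80
Net pay = $4,329.02 − $1,465.80 = $2,863.22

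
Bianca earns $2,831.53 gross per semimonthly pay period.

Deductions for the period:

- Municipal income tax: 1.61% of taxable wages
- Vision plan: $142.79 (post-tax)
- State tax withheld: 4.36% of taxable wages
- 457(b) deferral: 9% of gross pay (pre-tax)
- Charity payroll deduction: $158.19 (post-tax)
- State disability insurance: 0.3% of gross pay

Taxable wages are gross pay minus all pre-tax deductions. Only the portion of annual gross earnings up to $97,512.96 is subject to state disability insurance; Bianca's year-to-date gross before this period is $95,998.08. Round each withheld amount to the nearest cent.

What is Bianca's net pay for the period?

457(b) deferral: $2,831.53 × 0.09 = $254.84
Taxable wages = $2,831.53 − $254.84 = $2,576.69
State tax withheld: $2,576.69 × 0.0436 = $112.34
Municipal income tax: $2,576.69 × 0.0161 = $41.48
State disability insurance: only $97,512.96 − $95,998.08 = $1,514.88 of this check is subject → $1,514.88 × 0.003 = $4.54
Charity payroll deduction: $158.19
Vision plan: $142.79
Total deductions = $254.84 + $112.34 + $41.48 + $4.54 + $158.19 + $142.79 = $714.18
Net pay = $2,831.53 − $714.18 = $2,117.35

$2,117.35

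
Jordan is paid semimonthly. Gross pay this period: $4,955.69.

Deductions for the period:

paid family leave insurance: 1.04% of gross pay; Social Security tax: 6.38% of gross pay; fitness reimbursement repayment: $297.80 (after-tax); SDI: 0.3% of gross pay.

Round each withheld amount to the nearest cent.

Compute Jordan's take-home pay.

Paid family leave insurance: $4,955.69 × 0.0104 = $51.54
SDI: $4,955.69 × 0.003 = $14.87
Social Security tax: $4,955.69 × 0.0638 = $316.17
Fitness reimbursement repayment: $297.80
Total deductions = $51.54 + $14.87 + $316.17 + $297.80 = $680.38
Net pay = $4,955.69 − $680.38 = $4,275.31

$4,275.31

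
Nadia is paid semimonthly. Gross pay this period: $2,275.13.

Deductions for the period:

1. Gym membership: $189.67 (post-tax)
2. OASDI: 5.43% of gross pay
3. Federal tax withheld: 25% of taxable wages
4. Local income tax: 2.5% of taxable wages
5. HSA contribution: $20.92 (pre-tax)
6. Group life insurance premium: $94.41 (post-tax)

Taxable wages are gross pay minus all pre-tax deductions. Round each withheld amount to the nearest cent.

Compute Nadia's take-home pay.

$1,226.68

HSA contribution: $20.92
Taxable wages = $2,275.13 − $20.92 = $2,254.21
Local income tax: $2,254.21 × 0.025 = $56.36
Federal tax withheld: $2,254.21 × 0.25 = $563.55
OASDI: $2,275.13 × 0.0543 = $123.54
Gym membership: $189.67
Group life insurance premium: $94.41
Total deductions = $20.92 + $56.36 + $563.55 + $123.54 + $189.67 + $94.41 = $1,048.45
Net pay = $2,275.13 − $1,048.45 = $1,226.68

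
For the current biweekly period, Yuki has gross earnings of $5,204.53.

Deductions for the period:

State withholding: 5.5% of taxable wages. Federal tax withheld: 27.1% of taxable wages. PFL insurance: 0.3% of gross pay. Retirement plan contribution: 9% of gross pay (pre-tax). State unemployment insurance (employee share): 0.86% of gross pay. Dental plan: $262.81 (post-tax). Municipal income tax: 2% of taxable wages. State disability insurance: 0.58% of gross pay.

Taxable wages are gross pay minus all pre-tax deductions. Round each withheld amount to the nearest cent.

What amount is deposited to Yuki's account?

Retirement plan contribution: $5,204.53 × 0.09 = $468.41
Taxable wages = $5,204.53 − $468.41 = $4,736.12
Municipal income tax: $4,736.12 × 0.02 = $94.72
State withholding: $4,736.12 × 0.055 = $260.49
Federal tax withheld: $4,736.12 × 0.271 = $1,283.49
State unemployment insurance (employee share): $5,204.53 × 0.0086 = $44.76
PFL insurance: $5,204.53 × 0.003 = $15.61
State disability insurance: $5,204.53 × 0.0058 = $30.19
Dental plan: $262.81
Total deductions = $468.41 + $94.72 + $260.49 + $1,283.49 + $44.76 + $15.61 + $30.19 + $262.81 = $2,460.48
Net pay = $5,204.53 − $2,460.48 = $2,744.05

$2,744.05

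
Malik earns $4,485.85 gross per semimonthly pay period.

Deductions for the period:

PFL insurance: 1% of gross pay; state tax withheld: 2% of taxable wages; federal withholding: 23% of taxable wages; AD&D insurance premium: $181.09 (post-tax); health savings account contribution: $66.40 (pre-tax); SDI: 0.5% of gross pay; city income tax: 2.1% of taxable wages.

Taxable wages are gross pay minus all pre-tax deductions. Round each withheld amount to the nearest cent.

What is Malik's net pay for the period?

$2,973.40

Health savings account contribution: $66.40
Taxable wages = $4,485.85 − $66.40 = $4,419.45
City income tax: $4,419.45 × 0.021 = $92.81
State tax withheld: $4,419.45 × 0.02 = $88.39
Federal withholding: $4,419.45 × 0.23 = $1,016.47
SDI: $4,485.85 × 0.005 = $22.43
PFL insurance: $4,485.85 × 0.01 = $44.86
AD&D insurance premium: $181.09
Total deductions = $66.40 + $92.81 + $88.39 + $1,016.47 + $22.43 + $44.86 + $181.09 = $1,512.45
Net pay = $4,485.85 − $1,512.45 = $2,973.40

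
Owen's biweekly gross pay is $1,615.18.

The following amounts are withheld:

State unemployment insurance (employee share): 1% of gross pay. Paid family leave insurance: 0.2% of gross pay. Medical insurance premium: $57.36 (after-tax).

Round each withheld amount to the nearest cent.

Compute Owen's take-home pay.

State unemployment insurance (employee share): $1,615.18 × 0.01 = $16.15
Paid family leave insurance: $1,615.18 × 0.002 = $3.23
Medical insurance premium: $57.36
Total deductions = $16.15 + $3.23 + $57.36 = $76.74
Net pay = $1,615.18 − $76.74 = $1,538.44

$1,538.44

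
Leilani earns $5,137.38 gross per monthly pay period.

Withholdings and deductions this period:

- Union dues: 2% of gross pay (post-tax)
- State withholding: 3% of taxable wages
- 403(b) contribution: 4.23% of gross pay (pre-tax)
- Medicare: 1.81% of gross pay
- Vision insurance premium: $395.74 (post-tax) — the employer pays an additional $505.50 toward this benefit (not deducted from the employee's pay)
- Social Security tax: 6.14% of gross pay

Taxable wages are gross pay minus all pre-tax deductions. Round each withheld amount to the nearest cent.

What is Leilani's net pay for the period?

$3,865.55

403(b) contribution: $5,137.38 × 0.0423 = $217.31
Taxable wages = $5,137.38 − $217.31 = $4,920.07
State withholding: $4,920.07 × 0.03 = $147.60
Social Security tax: $5,137.38 × 0.0614 = $315.44
Medicare: $5,137.38 × 0.0181 = $92.99
Union dues: $5,137.38 × 0.02 = $102.75
Vision insurance premium: $395.74
(Employer's $505.50 toward vision insurance premium is not withheld from the employee.)
Total deductions = $217.31 + $147.60 + $315.44 + $92.99 + $102.75 + $395.74 = $1,271.83
Net pay = $5,137.38 − $1,271.83 = $3,865.55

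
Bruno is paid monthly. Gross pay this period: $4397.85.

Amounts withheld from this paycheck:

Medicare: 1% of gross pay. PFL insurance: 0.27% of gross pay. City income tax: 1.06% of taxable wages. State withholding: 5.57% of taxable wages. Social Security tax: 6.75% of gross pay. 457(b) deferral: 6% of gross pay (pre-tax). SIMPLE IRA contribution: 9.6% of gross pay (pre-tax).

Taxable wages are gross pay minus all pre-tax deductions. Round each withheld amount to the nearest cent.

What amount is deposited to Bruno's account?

SIMPLE IRA contribution: $4397.85 × 0.096 = $422.19
457(b) deferral: $4397.85 × 0.06 = $263.87
Pre-tax total = $422.19 + $263.87 = $686.06
Taxable wages = $4397.85 − $686.06 = $3711.79
State withholding: $3711.79 × 0.0557 = $206.75
City income tax: $3711.79 × 0.0106 = $39.34
Social Security tax: $4397.85 × 0.0675 = $296.85
PFL insurance: $4397.85 × 0.0027 = $11.87
Medicare: $4397.85 × 0.01 = $43.98
Total deductions = $422.19 + $263.87 + $206.75 + $39.34 + $296.85 + $11.87 + $43.98 = $1284.85
Net pay = $4397.85 − $1284.85 = $3113.00

$3113.00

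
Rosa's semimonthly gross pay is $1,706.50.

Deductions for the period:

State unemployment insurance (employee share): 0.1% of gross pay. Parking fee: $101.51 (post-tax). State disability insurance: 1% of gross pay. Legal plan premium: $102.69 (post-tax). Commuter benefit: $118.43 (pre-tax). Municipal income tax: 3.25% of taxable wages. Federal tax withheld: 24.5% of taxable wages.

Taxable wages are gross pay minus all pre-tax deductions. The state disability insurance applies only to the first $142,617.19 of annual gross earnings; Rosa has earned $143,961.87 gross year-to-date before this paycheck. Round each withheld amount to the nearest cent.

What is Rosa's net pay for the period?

$941.47

Commuter benefit: $118.43
Taxable wages = $1,706.50 − $118.43 = $1,588.07
Federal tax withheld: $1,588.07 × 0.245 = $389.08
Municipal income tax: $1,588.07 × 0.0325 = $51.61
State unemployment insurance (employee share): $1,706.50 × 0.001 = $1.71
State disability insurance: annual cap $142,617.19 already reached (YTD $143,961.87), so $0.00
Parking fee: $101.51
Legal plan premium: $102.69
Total deductions = $118.43 + $389.08 + $51.61 + $1.71 + $0.00 + $101.51 + $102.69 = $765.03
Net pay = $1,706.50 − $765.03 = $941.47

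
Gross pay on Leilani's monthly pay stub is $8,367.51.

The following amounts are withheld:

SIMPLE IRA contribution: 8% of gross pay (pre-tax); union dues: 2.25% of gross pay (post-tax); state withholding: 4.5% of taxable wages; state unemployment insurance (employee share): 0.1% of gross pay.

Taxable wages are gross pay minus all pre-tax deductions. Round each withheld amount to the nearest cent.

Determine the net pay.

SIMPLE IRA contribution: $8,367.51 × 0.08 = $669.40
Taxable wages = $8,367.51 − $669.40 = $7,698.11
State withholding: $7,698.11 × 0.045 = $346.41
State unemployment insurance (employee share): $8,367.51 × 0.001 = $8.37
Union dues: $8,367.51 × 0.0225 = $188.27
Total deductions = $669.40 + $346.41 + $8.37 + $188.27 = $1,212.45
Net pay = $8,367.51 − $1,212.45 = $7,155.06

$7,155.06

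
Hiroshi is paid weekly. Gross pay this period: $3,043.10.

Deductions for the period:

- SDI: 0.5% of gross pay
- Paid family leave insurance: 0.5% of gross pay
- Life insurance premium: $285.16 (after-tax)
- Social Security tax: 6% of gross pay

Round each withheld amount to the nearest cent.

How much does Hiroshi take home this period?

$2,544.91

SDI: $3,043.10 × 0.005 = $15.22
Social Security tax: $3,043.10 × 0.06 = $182.59
Paid family leave insurance: $3,043.10 × 0.005 = $15.22
Life insurance premium: $285.16
Total deductions = $15.22 + $182.59 + $15.22 + $285.16 = $498.19
Net pay = $3,043.10 − $498.19 = $2,544.91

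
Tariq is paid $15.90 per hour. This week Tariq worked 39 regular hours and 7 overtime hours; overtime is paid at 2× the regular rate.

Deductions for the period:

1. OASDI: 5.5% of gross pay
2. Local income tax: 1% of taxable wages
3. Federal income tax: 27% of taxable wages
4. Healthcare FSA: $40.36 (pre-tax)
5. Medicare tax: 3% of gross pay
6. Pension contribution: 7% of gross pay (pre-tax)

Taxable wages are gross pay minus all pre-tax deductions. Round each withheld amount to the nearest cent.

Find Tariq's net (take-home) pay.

Regular pay: 39 × $15.90 = $620.10
Overtime pay: 7 × $15.90 × 2 = $222.60
Gross pay = $620.10 + $222.60 = $842.70
Pension contribution: $842.70 × 0.07 = $58.99
Healthcare FSA: $40.36
Pre-tax total = $58.99 + $40.36 = $99.35
Taxable wages = $842.70 − $99.35 = $743.35
Federal income tax: $743.35 × 0.27 = $200.70
Local income tax: $743.35 × 0.01 = $7.43
Medicare tax: $842.70 × 0.03 = $25.28
OASDI: $842.70 × 0.055 = $46.35
Total deductions = $58.99 + $40.36 + $200.70 + $7.43 + $25.28 + $46.35 = $379.11
Net pay = $842.70 − $379.11 = $463.59

$463.59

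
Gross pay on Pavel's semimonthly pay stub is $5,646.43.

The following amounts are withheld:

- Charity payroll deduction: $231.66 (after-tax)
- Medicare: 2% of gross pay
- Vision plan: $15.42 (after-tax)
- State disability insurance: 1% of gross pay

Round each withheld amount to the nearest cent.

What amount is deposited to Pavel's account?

Medicare: $5,646.43 × 0.02 = $112.93
State disability insurance: $5,646.43 × 0.01 = $56.46
Charity payroll deduction: $231.66
Vision plan: $15.42
Total deductions = $112.93 + $56.46 + $231.66 + $15.42 = $416.47
Net pay = $5,646.43 − $416.47 = $5,229.96

$5,229.96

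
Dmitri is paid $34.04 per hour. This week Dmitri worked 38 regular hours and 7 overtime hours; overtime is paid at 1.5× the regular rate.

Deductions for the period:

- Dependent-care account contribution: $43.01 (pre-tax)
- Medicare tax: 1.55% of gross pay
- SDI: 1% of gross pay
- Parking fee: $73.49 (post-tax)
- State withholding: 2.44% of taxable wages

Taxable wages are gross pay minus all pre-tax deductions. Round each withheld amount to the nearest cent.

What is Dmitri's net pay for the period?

$1,453.11

Regular pay: 38 × $34.04 = $1,293.52
Overtime pay: 7 × $34.04 × 1.5 = $357.42
Gross pay = $1,293.52 + $357.42 = $1,650.94
Dependent-care account contribution: $43.01
Taxable wages = $1,650.94 − $43.01 = $1,607.93
State withholding: $1,607.93 × 0.0244 = $39.23
Medicare tax: $1,650.94 × 0.0155 = $25.59
SDI: $1,650.94 × 0.01 = $16.51
Parking fee: $73.49
Total deductions = $43.01 + $39.23 + $25.59 + $16.51 + $73.49 = $197.83
Net pay = $1,650.94 − $197.83 = $1,453.11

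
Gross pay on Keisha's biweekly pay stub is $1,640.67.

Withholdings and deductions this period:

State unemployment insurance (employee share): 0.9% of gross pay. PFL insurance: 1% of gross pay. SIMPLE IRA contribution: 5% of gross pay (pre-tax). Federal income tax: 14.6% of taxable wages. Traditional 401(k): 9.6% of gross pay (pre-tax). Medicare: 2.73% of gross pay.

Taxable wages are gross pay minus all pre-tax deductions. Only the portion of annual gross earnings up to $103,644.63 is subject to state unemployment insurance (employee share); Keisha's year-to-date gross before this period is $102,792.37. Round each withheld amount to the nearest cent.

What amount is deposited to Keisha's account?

$1,127.70

Traditional 401(k): $1,640.67 × 0.096 = $157.50
SIMPLE IRA contribution: $1,640.67 × 0.05 = $82.03
Pre-tax total = $157.50 + $82.03 = $239.53
Taxable wages = $1,640.67 − $239.53 = $1,401.14
Federal income tax: $1,401.14 × 0.146 = $204.57
PFL insurance: $1,640.67 × 0.01 = $16.41
State unemployment insurance (employee share): only $103,644.63 − $102,792.37 = $852.26 of this check is subject → $852.26 × 0.009 = $7.67
Medicare: $1,640.67 × 0.0273 = $44.79
Total deductions = $157.50 + $82.03 + $204.57 + $16.41 + $7.67 + $44.79 = $512.97
Net pay = $1,640.67 − $512.97 = $1,127.70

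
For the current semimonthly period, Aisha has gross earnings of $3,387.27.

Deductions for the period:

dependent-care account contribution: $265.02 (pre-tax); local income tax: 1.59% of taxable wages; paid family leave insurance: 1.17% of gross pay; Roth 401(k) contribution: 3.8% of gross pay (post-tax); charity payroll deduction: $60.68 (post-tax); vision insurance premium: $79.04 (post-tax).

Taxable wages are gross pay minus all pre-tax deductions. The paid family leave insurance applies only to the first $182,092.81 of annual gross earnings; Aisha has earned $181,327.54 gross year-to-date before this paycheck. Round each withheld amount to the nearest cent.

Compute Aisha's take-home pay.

Dependent-care account contribution: $265.02
Taxable wages = $3,387.27 − $265.02 = $3,122.25
Local income tax: $3,122.25 × 0.0159 = $49.64
Paid family leave insurance: only $182,092.81 − $181,327.54 = $765.27 of this check is subject → $765.27 × 0.0117 = $8.95
Roth 401(k) contribution: $3,387.27 × 0.038 = $128.72
Vision insurance premium: $79.04
Charity payroll deduction: $60.68
Total deductions = $265.02 + $49.64 + $8.95 + $128.72 + $79.04 + $60.68 = $592.05
Net pay = $3,387.27 − $592.05 = $2,795.22

$2,795.22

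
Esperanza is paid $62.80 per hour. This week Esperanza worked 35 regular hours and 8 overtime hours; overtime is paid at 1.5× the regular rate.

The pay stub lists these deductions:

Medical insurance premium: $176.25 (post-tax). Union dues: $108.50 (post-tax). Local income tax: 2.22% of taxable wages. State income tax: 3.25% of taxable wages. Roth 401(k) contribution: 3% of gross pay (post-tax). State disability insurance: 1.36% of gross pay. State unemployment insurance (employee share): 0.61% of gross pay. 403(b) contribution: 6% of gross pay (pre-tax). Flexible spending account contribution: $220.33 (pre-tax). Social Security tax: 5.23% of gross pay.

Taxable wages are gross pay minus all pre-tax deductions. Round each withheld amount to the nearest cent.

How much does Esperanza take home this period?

Regular pay: 35 × $62.80 = $2,198.00
Overtime pay: 8 × $62.80 × 1.5 = $753.60
Gross pay = $2,198.00 + $753.60 = $2,951.60
403(b) contribution: $2,951.60 × 0.06 = $177.10
Flexible spending account contribution: $220.33
Pre-tax total = $177.10 + $220.33 = $397.43
Taxable wages = $2,951.60 − $397.43 = $2,554.17
State income tax: $2,554.17 × 0.0325 = $83.01
Local income tax: $2,554.17 × 0.0222 = $56.70
State disability insurance: $2,951.60 × 0.0136 = $40.14
Social Security tax: $2,951.60 × 0.0523 = $154.37
State unemployment insurance (employee share): $2,951.60 × 0.0061 = $18.00
Union dues: $108.50
Roth 401(k) contribution: $2,951.60 × 0.03 = $88.55
Medical insurance premium: $176.25
Total deductions = $177.10 + $220.33 + $83.01 + $56.70 + $40.14 + $154.37 + $18.00 + $108.50 + $88.55 + $176.25 = $1,122.95
Net pay = $2,951.60 − $1,122.95 = $1,828.65

$1,828.65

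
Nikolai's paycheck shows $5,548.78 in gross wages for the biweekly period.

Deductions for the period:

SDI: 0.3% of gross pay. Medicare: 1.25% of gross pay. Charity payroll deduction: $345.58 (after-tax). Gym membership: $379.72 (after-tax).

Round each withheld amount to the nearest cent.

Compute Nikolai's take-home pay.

Medicare: $5,548.78 × 0.0125 = $69.36
SDI: $5,548.78 × 0.003 = $16.65
Gym membership: $379.72
Charity payroll deduction: $345.58
Total deductions = $69.36 + $16.65 + $379.72 + $345.58 = $811.31
Net pay = $5,548.78 − $811.31 = $4,737.47

$4,737.47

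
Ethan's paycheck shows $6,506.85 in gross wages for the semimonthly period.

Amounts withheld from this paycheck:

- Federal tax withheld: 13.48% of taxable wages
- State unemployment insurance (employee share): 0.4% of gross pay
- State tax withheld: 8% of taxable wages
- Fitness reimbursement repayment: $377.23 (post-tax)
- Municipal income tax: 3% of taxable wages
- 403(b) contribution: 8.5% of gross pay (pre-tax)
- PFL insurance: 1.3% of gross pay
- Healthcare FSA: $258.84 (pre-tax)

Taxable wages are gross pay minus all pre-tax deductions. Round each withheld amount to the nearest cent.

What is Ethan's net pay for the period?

$3,812.96

Healthcare FSA: $258.84
403(b) contribution: $6,506.85 × 0.085 = $553.08
Pre-tax total = $258.84 + $553.08 = $811.92
Taxable wages = $6,506.85 − $811.92 = $5,694.93
Municipal income tax: $5,694.93 × 0.03 = $170.85
State tax withheld: $5,694.93 × 0.08 = $455.59
Federal tax withheld: $5,694.93 × 0.1348 = $767.68
PFL insurance: $6,506.85 × 0.013 = $84.59
State unemployment insurance (employee share): $6,506.85 × 0.004 = $26.03
Fitness reimbursement repayment: $377.23
Total deductions = $258.84 + $553.08 + $170.85 + $455.59 + $767.68 + $84.59 + $26.03 + $377.23 = $2,693.89
Net pay = $6,506.85 − $2,693.89 = $3,812.96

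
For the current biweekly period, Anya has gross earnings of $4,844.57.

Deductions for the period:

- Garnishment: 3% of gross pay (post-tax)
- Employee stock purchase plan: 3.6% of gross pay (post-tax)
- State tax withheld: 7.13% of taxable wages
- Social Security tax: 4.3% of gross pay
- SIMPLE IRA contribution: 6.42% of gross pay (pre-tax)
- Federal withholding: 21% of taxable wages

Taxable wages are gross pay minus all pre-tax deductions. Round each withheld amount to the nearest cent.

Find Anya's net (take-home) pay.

$2,730.20

SIMPLE IRA contribution: $4,844.57 × 0.0642 = $311.02
Taxable wages = $4,844.57 − $311.02 = $4,533.55
State tax withheld: $4,533.55 × 0.0713 = $323.24
Federal withholding: $4,533.55 × 0.21 = $952.05
Social Security tax: $4,844.57 × 0.043 = $208.32
Employee stock purchase plan: $4,844.57 × 0.036 = $174.40
Garnishment: $4,844.57 × 0.03 = $145.34
Total deductions = $311.02 + $323.24 + $952.05 + $208.32 + $174.40 + $145.34 = $2,114.37
Net pay = $4,844.57 − $2,114.37 = $2,730.20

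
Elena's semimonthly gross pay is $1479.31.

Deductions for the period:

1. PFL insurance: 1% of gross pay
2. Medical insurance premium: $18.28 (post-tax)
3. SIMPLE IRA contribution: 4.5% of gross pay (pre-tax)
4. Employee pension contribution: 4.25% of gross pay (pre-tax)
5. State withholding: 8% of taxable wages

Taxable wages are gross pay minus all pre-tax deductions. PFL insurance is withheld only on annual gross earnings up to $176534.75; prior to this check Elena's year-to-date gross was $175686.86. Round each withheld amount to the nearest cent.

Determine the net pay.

$1215.12

SIMPLE IRA contribution: $1479.31 × 0.045 = $66.57
Employee pension contribution: $1479.31 × 0.0425 = $62.87
Pre-tax total = $66.57 + $62.87 = $129.44
Taxable wages = $1479.31 − $129.44 = $1349.87
State withholding: $1349.87 × 0.08 = $107.99
PFL insurance: only $176534.75 − $175686.86 = $847.89 of this check is subject → $847.89 × 0.01 = $8.48
Medical insurance premium: $18.28
Total deductions = $66.57 + $62.87 + $107.99 + $8.48 + $18.28 = $264.19
Net pay = $1479.31 − $264.19 = $1215.12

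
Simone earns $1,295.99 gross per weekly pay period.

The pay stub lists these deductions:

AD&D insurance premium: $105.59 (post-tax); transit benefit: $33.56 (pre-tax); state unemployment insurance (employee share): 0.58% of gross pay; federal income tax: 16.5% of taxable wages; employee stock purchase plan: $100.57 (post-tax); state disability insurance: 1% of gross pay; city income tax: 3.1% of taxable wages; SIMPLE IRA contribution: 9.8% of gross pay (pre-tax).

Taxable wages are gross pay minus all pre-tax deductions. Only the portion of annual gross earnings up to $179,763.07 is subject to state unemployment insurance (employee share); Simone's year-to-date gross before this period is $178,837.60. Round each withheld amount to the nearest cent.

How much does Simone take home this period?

$688.39

SIMPLE IRA contribution: $1,295.99 × 0.098 = $127.01
Transit benefit: $33.56
Pre-tax total = $127.01 + $33.56 = $160.57
Taxable wages = $1,295.99 − $160.57 = $1,135.42
Federal income tax: $1,135.42 × 0.165 = $187.34
City income tax: $1,135.42 × 0.031 = $35.20
State disability insurance: $1,295.99 × 0.01 = $12.96
State unemployment insurance (employee share): only $179,763.07 − $178,837.60 = $925.47 of this check is subject → $925.47 × 0.0058 = $5.37
AD&D insurance premium: $105.59
Employee stock purchase plan: $100.57
Total deductions = $127.01 + $33.56 + $187.34 + $35.20 + $12.96 + $5.37 + $105.59 + $100.57 = $607.60
Net pay = $1,295.99 − $607.60 = $688.39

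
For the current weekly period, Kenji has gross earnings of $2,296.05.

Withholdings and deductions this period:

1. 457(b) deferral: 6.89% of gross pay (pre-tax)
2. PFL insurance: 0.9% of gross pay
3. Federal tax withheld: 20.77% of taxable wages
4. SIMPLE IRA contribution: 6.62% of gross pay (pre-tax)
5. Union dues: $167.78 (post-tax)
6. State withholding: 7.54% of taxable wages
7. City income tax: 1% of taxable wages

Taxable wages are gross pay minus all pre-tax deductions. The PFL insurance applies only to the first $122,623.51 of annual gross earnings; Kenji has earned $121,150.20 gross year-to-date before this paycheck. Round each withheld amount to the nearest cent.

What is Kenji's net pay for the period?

$1,222.76

457(b) deferral: $2,296.05 × 0.0689 = $158.20
SIMPLE IRA contribution: $2,296.05 × 0.0662 = $152.00
Pre-tax total = $158.20 + $152.00 = $310.20
Taxable wages = $2,296.05 − $310.20 = $1,985.85
Federal tax withheld: $1,985.85 × 0.2077 = $412.46
City income tax: $1,985.85 × 0.01 = $19.86
State withholding: $1,985.85 × 0.0754 = $149.73
PFL insurance: only $122,623.51 − $121,150.20 = $1,473.31 of this check is subject → $1,473.31 × 0.009 = $13.26
Union dues: $167.78
Total deductions = $158.20 + $152.00 + $412.46 + $19.86 + $149.73 + $13.26 + $167.78 = $1,073.29
Net pay = $2,296.05 − $1,073.29 = $1,222.76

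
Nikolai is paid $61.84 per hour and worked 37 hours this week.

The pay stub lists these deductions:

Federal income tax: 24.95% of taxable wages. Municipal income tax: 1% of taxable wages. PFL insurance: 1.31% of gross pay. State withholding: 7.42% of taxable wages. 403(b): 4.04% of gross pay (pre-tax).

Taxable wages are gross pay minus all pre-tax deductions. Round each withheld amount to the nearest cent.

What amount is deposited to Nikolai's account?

$1,432.98

Gross pay: 37 × $61.84 = $2,288.08
403(b): $2,288.08 × 0.0404 = $92.44
Taxable wages = $2,288.08 − $92.44 = $2,195.64
Municipal income tax: $2,195.64 × 0.01 = $21.96
State withholding: $2,195.64 × 0.0742 = $162.92
Federal income tax: $2,195.64 × 0.2495 = $547.81
PFL insurance: $2,288.08 × 0.0131 = $29.97
Total deductions = $92.44 + $21.96 + $162.92 + $547.81 + $29.97 = $855.10
Net pay = $2,288.08 − $855.10 = $1,432.98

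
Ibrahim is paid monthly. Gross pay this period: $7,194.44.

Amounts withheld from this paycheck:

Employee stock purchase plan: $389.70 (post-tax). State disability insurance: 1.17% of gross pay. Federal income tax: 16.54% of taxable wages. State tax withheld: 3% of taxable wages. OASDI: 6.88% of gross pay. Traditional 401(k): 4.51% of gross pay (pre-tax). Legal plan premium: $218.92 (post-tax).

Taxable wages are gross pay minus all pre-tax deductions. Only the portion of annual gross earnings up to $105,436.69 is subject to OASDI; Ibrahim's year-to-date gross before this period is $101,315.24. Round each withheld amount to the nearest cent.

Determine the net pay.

$4,551.23

Traditional 401(k): $7,194.44 × 0.0451 = $324.47
Taxable wages = $7,194.44 − $324.47 = $6,869.97
State tax withheld: $6,869.97 × 0.03 = $206.10
Federal income tax: $6,869.97 × 0.1654 = $1,136.29
OASDI: only $105,436.69 − $101,315.24 = $4,121.45 of this check is subject → $4,121.45 × 0.0688 = $283.56
State disability insurance: $7,194.44 × 0.0117 = $84.17
Legal plan premium: $218.92
Employee stock purchase plan: $389.70
Total deductions = $324.47 + $206.10 + $1,136.29 + $283.56 + $84.17 + $218.92 + $389.70 = $2,643.21
Net pay = $7,194.44 − $2,643.21 = $4,551.23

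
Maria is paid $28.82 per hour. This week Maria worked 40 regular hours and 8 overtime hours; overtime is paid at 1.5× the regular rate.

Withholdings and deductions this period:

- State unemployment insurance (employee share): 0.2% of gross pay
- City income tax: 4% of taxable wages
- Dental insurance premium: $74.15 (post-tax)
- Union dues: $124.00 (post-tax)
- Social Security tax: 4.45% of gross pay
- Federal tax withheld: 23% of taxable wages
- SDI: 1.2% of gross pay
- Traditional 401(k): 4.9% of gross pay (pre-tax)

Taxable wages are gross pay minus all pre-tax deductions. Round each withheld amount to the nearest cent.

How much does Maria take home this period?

Regular pay: 40 × $28.82 = $1,152.80
Overtime pay: 8 × $28.82 × 1.5 = $345.84
Gross pay = $1,152.80 + $345.84 = $1,498.64
Traditional 401(k): $1,498.64 × 0.049 = $73.43
Taxable wages = $1,498.64 − $73.43 = $1,425.21
Federal tax withheld: $1,425.21 × 0.23 = $327.80
City income tax: $1,425.21 × 0.04 = $57.01
SDI: $1,498.64 × 0.012 = $17.98
Social Security tax: $1,498.64 × 0.0445 = $66.69
State unemployment insurance (employee share): $1,498.64 × 0.002 = $3.00
Dental insurance premium: $74.15
Union dues: $124.00
Total deductions = $73.43 + $327.80 + $57.01 + $17.98 + $66.69 + $3.00 + $74.15 + $124.00 = $744.06
Net pay = $1,498.64 − $744.06 = $754.58

$754.58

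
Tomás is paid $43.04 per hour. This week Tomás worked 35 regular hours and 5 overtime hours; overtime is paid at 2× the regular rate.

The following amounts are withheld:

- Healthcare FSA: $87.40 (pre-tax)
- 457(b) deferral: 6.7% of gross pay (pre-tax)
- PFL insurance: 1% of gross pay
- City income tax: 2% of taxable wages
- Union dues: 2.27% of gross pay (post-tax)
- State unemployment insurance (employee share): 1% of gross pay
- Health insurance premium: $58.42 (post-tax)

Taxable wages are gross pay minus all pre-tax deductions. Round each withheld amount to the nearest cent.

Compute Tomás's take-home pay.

$1544.11

Regular pay: 35 × $43.04 = $1506.40
Overtime pay: 5 × $43.04 × 2 = $430.40
Gross pay = $1506.40 + $430.40 = $1936.80
Healthcare FSA: $87.40
457(b) deferral: $1936.80 × 0.067 = $129.77
Pre-tax total = $87.40 + $129.77 = $217.17
Taxable wages = $1936.80 − $217.17 = $1719.63
City income tax: $1719.63 × 0.02 = $34.39
State unemployment insurance (employee share): $1936.80 × 0.01 = $19.37
PFL insurance: $1936.80 × 0.01 = $19.37
Health insurance premium: $58.42
Union dues: $1936.80 × 0.0227 = $43.97
Total deductions = $87.40 + $129.77 + $34.39 + $19.37 + $19.37 + $58.42 + $43.97 = $392.69
Net pay = $1936.80 − $392.69 = $1544.11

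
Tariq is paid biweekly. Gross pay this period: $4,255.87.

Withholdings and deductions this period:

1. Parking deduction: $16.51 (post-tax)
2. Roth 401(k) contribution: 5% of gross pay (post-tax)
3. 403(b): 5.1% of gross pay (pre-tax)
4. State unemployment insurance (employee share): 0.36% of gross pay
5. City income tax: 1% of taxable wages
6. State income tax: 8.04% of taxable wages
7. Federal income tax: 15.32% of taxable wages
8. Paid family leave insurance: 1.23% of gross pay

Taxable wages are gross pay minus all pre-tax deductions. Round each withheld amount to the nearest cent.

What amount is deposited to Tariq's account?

$2,757.99

403(b): $4,255.87 × 0.051 = $217.05
Taxable wages = $4,255.87 − $217.05 = $4,038.82
City income tax: $4,038.82 × 0.01 = $40.39
State income tax: $4,038.82 × 0.0804 = $324.72
Federal income tax: $4,038.82 × 0.1532 = $618.75
Paid family leave insurance: $4,255.87 × 0.0123 = $52.35
State unemployment insurance (employee share): $4,255.87 × 0.0036 = $15.32
Parking deduction: $16.51
Roth 401(k) contribution: $4,255.87 × 0.05 = $212.79
Total deductions = $217.05 + $40.39 + $324.72 + $618.75 + $52.35 + $15.32 + $16.51 + $212.79 = $1,497.88
Net pay = $4,255.87 − $1,497.88 = $2,757.99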